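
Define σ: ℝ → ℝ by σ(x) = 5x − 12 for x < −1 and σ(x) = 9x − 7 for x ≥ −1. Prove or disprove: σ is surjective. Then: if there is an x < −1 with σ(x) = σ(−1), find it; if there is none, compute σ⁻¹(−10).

-1/3

Both pieces are strictly increasing (slopes 5 and 9), so each is injective on its own interval.
The left piece maps (−∞, −1) onto (−∞, −17); the right piece maps [−1, ∞) onto [−16, ∞).
The union (−∞, −17) ∪ [−16, ∞) omits the interval between −17 and −16; in particular −17 has no preimage. So σ is not surjective.
Because the two images are disjoint, no x < −1 has σ(x) = σ(−1), so we compute σ⁻¹(−10): −10 lies in [−16, ∞), so solve 9x − 7 = −10: x = (−10 + 7)/9 = −1/3.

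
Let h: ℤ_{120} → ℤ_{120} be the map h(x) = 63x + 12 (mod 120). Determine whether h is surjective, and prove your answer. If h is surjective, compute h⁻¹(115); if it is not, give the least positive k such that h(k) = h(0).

By definition, h is surjective if every y in the codomain equals h(x) for some x in the domain.
Since gcd(63, 120) = 3, we have 63x ≡ 0 (mod 3) for all x, so h(x) ≡ 0 (mod 3).
But 1 ≢ 0 (mod 3), so 1 ∈ ℤ_{120} has no preimage. Therefore h is not surjective.
Since h is not surjective, we find the least positive k with h(k) = h(0): this means 63k ≡ 0 (mod 120), i.e. 120 ∣ 63k. Since gcd(63, 120) = 3, dividing through by 3 this holds exactly when 40 ∣ 21k, and as gcd(21, 40) = 1, exactly when 40 ∣ k.
The smallest positive such k is 40.

40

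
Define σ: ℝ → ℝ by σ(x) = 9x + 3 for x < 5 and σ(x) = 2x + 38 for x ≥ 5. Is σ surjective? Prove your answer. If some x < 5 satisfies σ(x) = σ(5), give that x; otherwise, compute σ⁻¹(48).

Both pieces are strictly increasing (slopes 9 and 2), so each is injective on its own interval.
The left piece maps (−∞, 5) onto (−∞, 48); the right piece maps [5, ∞) onto [48, ∞).
These images together cover ℝ, so σ is surjective.
Because the two images are disjoint, no x < 5 has σ(x) = σ(5), so we compute σ⁻¹(48): 48 lies in [48, ∞), so solve 2x + 38 = 48: x = (48 − 38)/2 = 5.

5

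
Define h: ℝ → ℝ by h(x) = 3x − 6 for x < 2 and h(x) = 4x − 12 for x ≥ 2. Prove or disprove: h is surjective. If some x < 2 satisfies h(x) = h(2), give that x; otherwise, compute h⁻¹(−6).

Both pieces are strictly increasing (slopes 3 and 4), so each is injective on its own interval.
The left piece maps (−∞, 2) onto (−∞, 0); the right piece maps [2, ∞) onto [−4, ∞).
The union (−∞, 0) ∪ [−4, ∞) covers ℝ, so h is surjective.
For the follow-up: the images overlap, so an x < 2 with h(x) = h(2) exists. h(2) = −4; solving 3x − 6 = −4 for x < 2 gives x = (−4 + 6)/3 = 2/3.

2/3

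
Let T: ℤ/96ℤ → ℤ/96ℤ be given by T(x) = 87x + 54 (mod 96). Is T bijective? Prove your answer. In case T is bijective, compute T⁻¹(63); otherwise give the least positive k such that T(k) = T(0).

We have gcd(87, 96) = 3 > 1. Taking a = 0 and b = 32: T(0) = 54 and T(32) = 87·32 + 54 = 2838 ≡ 54 (mod 96).
So T(0) = T(32) while 0 ≠ 32, thus T is not injective, hence not bijective.
Since T is not bijective, we find the least positive k with T(k) = T(0): this means 87k ≡ 0 (mod 96), i.e. 96 ∣ 87k. Since gcd(87, 96) = 3, dividing through by 3 this holds exactly when 32 ∣ 29k, and as gcd(29, 32) = 1, exactly when 32 ∣ k.
The smallest positive such k is 32.

32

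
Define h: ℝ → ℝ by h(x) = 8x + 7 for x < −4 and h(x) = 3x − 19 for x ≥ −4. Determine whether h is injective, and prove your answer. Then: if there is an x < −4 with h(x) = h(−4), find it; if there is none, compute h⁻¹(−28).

-19/4

Both pieces are strictly increasing (slopes 8 and 3), so each is injective on its own interval.
The left piece maps (−∞, −4) onto (−∞, −25); the right piece maps [−4, ∞) onto [−31, ∞).
These images overlap. In particular h(−4) = −31 (right piece), and solving 8x + 7 = −31 on the left piece gives x = −19/4 < −4.
So h(−19/4) = h(−4) with −19/4 ≠ −4, and h is not injective. This x = −19/4 is the requested value below −4.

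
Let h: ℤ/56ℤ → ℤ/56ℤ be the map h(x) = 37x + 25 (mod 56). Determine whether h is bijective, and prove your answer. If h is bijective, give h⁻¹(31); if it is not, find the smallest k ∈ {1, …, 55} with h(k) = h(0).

38

Suppose h(a) = h(b) in ℤ/56ℤ. Then 37a + 25 ≡ 37b + 25 (mod 56), therefore 37(a − b) ≡ 0 (mod 56).
Since gcd(37, 56) = 1, 37 is invertible modulo 56, thus a − b ≡ 0 (mod 56), i.e. a = b.
We now compute 37⁻¹ mod 56 explicitly. Euclid's algorithm: 56 = 1·37 + 19, 37 = 1·19 + 18, 19 = 1·18 + 1; back-substituting gives 1 = 53·37 − 35·56, so 37⁻¹ ≡ 53 (mod 56).
Then y ↦ 53(y − 25) is a two-sided inverse to h, so every y ∈ ℤ/56ℤ has a preimage.
Hence h is bijective.
Since h is bijective, we compute h⁻¹(31): solve 37x + 25 ≡ 31 (mod 56), i.e. 37x ≡ 6 (mod 56).
Multiplying by 37⁻¹ = 53 gives x ≡ 53·6 = 318 = 5·56 + 38 ≡ 38 (mod 56).
Check: h(38) = 37·38 + 25 = 1431 = 25·56 + 31 ≡ 31 (mod 56).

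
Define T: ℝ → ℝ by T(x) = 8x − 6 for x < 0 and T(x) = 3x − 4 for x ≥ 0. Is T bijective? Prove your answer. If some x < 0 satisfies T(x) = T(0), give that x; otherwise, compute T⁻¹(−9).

Both pieces are strictly increasing (slopes 8 and 3), so each is injective on its own interval.
The left piece maps (−∞, 0) onto (−∞, −6); the right piece maps [0, ∞) onto [−4, ∞).
The images leave a gap (−6 has no preimage), so T is not surjective, hence not bijective.
Because the two images are disjoint, no x < 0 has T(x) = T(0), so we compute T⁻¹(−9): −9 lies in (−∞, −6), so solve 8x − 6 = −9: x = (−9 + 6)/8 = −3/8.

-3/8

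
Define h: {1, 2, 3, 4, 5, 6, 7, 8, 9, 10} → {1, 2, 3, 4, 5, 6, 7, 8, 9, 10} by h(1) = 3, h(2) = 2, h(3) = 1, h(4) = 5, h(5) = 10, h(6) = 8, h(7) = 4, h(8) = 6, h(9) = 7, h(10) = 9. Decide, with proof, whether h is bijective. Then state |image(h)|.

The values 3, 2, 1, 5, 10, 8, 4, 6, 7, 9 are a permutation of {1, 2, 3, 4, 5, 6, 7, 8, 9, 10}: each element appears exactly once.
So h is injective and surjective, hence bijective.
The image of h is {1, 2, 3, 4, 5, 6, 7, 8, 9, 10}, which has 10 elements.

10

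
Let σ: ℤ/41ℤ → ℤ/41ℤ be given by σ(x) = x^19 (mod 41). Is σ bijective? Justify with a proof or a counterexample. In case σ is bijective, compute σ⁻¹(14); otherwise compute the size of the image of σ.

38

Since 41 is prime, the nonzero elements of ℤ/41ℤ form a cyclic group of order 40.
As gcd(19, 40) = 1, raising to the 19th power is a bijection on this group: if s^19 ≡ t^19 then (st^{−1})^19 = 1, and the only element of order dividing gcd(19, 40) = 1 is 1, so s = t.
With σ(0) = 0 this makes σ injective on all of ℤ/41ℤ, hence bijective (finite equal-size domain and codomain). In particular σ is bijective.
Since σ is bijective, we find the preimage of 14. The inverse of x ↦ x^19 on (ℤ/41ℤ)^× is x ↦ x^19, because 19·19 = 361 = 9·40 + 1 ≡ 1 (mod 40) and x^{40} = 1 for x ≠ 0 (Fermat). So σ⁻¹(14) = 14^19 mod 41.
Repeated squaring mod 41: 14^1 ≡ 14, 14^2 ≡ 14² = 196 ≡ 32, 14^4 ≡ 32² = 1024 ≡ 40, 14^8 ≡ 40² = 1600 ≡ 1, 14^16 ≡ 1² = 1. Since 19 = 16 + 2 + 1, 14^19 ≡ 1·32·14: 1·32 = 32, then 32·14 = 448 ≡ 38. So 14^19 ≡ 38 (mod 41).
Hence σ⁻¹(14) = 38.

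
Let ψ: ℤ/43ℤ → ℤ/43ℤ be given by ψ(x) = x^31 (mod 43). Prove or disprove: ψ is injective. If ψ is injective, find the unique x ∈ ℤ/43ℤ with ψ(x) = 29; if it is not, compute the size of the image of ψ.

Since 43 is prime, the nonzero elements of ℤ/43ℤ form a cyclic group of order 42.
As gcd(31, 42) = 1, raising to the 31st power is a bijection on this group: if s^31 ≡ t^31 then (st^{−1})^31 = 1, and the only element of order dividing gcd(31, 42) = 1 is 1, so s = t.
With ψ(0) = 0 this makes ψ injective on all of ℤ/43ℤ, hence bijective (finite equal-size domain and codomain). In particular ψ is injective.
Since ψ is injective, we find the preimage of 29. The inverse of x ↦ x^31 on (ℤ/43ℤ)^× is x ↦ x^19, because 31·19 = 589 = 14·42 + 1 ≡ 1 (mod 42) and x^{42} = 1 for x ≠ 0 (Fermat). So ψ⁻¹(29) = 29^19 mod 43.
Repeated squaring mod 43: 29^1 ≡ 29, 29^2 ≡ 29² = 841 ≡ 24, 29^4 ≡ 24² = 576 ≡ 17, 29^8 ≡ 17² = 289 ≡ 31, 29^16 ≡ 31² = 961 ≡ 15. Since 19 = 16 + 2 + 1, 29^19 ≡ 15·24·29: 15·24 = 360 ≡ 16, then 16·29 = 464 ≡ 34. So 29^19 ≡ 34 (mod 43).
Hence ψ⁻¹(29) = 34.

34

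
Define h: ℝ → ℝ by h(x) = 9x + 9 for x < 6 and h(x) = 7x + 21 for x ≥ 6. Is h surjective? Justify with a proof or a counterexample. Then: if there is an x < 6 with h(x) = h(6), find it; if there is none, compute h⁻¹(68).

Both pieces are strictly increasing (slopes 9 and 7), so each is injective on its own interval.
The left piece maps (−∞, 6) onto (−∞, 63); the right piece maps [6, ∞) onto [63, ∞).
These images together cover ℝ, so h is surjective.
Because the two images are disjoint, no x < 6 has h(x) = h(6), so we compute h⁻¹(68): 68 lies in [63, ∞), so solve 7x + 21 = 68: x = (68 − 21)/7 = 47/7.

47/7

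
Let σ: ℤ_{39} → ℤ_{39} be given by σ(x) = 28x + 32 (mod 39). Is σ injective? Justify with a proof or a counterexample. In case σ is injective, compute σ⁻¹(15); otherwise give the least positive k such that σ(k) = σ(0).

If σ(u) = σ(v), then 28u ≡ 28v (mod 39). Because gcd(28, 39) = 1, we may cancel 28 to get u ≡ v (mod 39).
Hence σ is injective.
We now compute 28⁻¹ mod 39 explicitly. Euclid's algorithm: 39 = 1·28 + 11, 28 = 2·11 + 6, 11 = 1·6 + 5, 6 = 1·5 + 1; back-substituting gives 1 = 7·28 − 5·39, so 28⁻¹ ≡ 7 (mod 39).
Since σ is injective, we find σ⁻¹(15): we need 28x ≡ 15 − 32 ≡ 22 (mod 39). Using 28⁻¹ = 7: x ≡ 7·22 = 154 = 3·39 + 37, so x = 37.
Check: σ(37) = 28·37 + 32 = 1068 = 27·39 + 15 ≡ 15 (mod 39).

37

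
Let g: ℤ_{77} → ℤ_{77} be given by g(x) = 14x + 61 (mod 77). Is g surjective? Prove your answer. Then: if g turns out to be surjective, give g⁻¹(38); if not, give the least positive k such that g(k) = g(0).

Recall: g is surjective if every y in the codomain equals g(x) for some x in the domain.
Since gcd(14, 77) = 7, we have 14x ≡ 0 (mod 7) for all x, so g(x) ≡ 5 (mod 7).
But 0 ≢ 5 (mod 7), so 0 ∈ ℤ_{77} has no preimage. Hence g is not surjective.
Since g is not surjective, we find the least positive k with g(k) = g(0): this means 14k ≡ 0 (mod 77), i.e. 77 ∣ 14k. Since gcd(14, 77) = 7, dividing through by 7 this holds exactly when 11 ∣ 2k, and as gcd(2, 11) = 1, exactly when 11 ∣ k.
The smallest positive such k is 11.

11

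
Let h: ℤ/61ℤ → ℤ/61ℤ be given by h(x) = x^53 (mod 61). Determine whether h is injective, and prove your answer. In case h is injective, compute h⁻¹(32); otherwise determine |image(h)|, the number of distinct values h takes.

40

Since 61 is prime, the nonzero elements of ℤ/61ℤ form a cyclic group of order 60.
As gcd(53, 60) = 1, raising to the 53rd power is a bijection on this group: if s^53 ≡ t^53 then (st^{−1})^53 = 1, and the only element of order dividing gcd(53, 60) = 1 is 1, so s = t.
With h(0) = 0 this makes h injective on all of ℤ/61ℤ, hence bijective (finite equal-size domain and codomain). In particular h is injective.
Since h is injective, we find the preimage of 32. The inverse of x ↦ x^53 on (ℤ/61ℤ)^× is x ↦ x^17, because 53·17 = 901 = 15·60 + 1 ≡ 1 (mod 60) and x^{60} = 1 for x ≠ 0 (Fermat). So h⁻¹(32) = 32^17 mod 61.
Repeated squaring mod 61: 32^1 ≡ 32, 32^2 ≡ 32² = 1024 ≡ 48, 32^4 ≡ 48² = 2304 ≡ 47, 32^8 ≡ 47² = 2209 ≡ 13, 32^16 ≡ 13² = 169 ≡ 47. Since 17 = 16 + 1, 32^17 ≡ 47·32: 47·32 = 1504 ≡ 40. So 32^17 ≡ 40 (mod 61).
Hence h⁻¹(32) = 40.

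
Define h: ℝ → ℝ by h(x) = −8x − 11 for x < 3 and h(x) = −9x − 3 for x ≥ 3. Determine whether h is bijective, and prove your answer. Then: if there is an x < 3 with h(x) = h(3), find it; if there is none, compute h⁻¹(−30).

19/8

Both pieces are strictly decreasing (slopes −8 and −9), so each is injective on its own interval.
The left piece maps (−∞, 3) onto (−35, ∞); the right piece maps [3, ∞) onto (−∞, −30].
These images overlap. In particular h(3) = −30 (right piece), and solving −8x − 11 = −30 on the left piece gives x = 19/8 < 3.
So h(19/8) = h(3) with 19/8 ≠ 3, and h is not injective, hence not bijective. This x = 19/8 is the requested value below 3.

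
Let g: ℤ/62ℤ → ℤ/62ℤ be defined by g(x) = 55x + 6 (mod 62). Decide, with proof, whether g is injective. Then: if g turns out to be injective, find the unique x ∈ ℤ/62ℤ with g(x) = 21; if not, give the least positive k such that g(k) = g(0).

51

Recall: injectivity means: for all x_1, x_2 in the domain, g(x_1) = g(x_2) implies x_1 = x_2.
Suppose g(x_1) = g(x_2) in ℤ/62ℤ. Then 55x_1 + 6 ≡ 55x_2 + 6 (mod 62), therefore 55(x_1 − x_2) ≡ 0 (mod 62).
Since gcd(55, 62) = 1, 55 is invertible modulo 62, hence x_1 − x_2 ≡ 0 (mod 62), i.e. x_1 = x_2.
So g is injective.
We now compute 55⁻¹ mod 62 explicitly. Euclid's algorithm: 62 = 1·55 + 7, 55 = 7·7 + 6, 7 = 1·6 + 1; back-substituting gives 1 = 53·55 − 47·62, so 55⁻¹ ≡ 53 (mod 62).
Since g is injective, we compute g⁻¹(21): solve 55x + 6 ≡ 21 (mod 62), i.e. 55x ≡ 15 (mod 62).
Multiplying by 55⁻¹ = 53 gives x ≡ 53·15 = 795 = 12·62 + 51 ≡ 51 (mod 62).
Check: g(51) = 55·51 + 6 = 2811 = 45·62 + 21 ≡ 21 (mod 62).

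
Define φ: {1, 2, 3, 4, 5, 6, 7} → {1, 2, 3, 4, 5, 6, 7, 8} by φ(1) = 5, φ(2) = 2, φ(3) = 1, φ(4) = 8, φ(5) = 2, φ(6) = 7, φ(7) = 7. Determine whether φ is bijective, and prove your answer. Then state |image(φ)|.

5

φ(2) = 2 = φ(5) with 2 ≠ 5, so φ is not injective, hence not bijective.
The image of φ is {1, 2, 5, 7, 8}, which has 5 elements.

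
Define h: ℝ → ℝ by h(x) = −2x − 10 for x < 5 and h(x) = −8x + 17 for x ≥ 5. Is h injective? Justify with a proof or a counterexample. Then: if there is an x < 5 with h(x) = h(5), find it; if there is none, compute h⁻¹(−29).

23/4

Both pieces are strictly decreasing (slopes −2 and −8), so each is injective on its own interval.
The left piece maps (−∞, 5) onto (−20, ∞); the right piece maps [5, ∞) onto (−∞, −23].
These images are disjoint, so no value is attained by both pieces. So h is injective.
Because the two images are disjoint, no x < 5 has h(x) = h(5), so we compute h⁻¹(−29): −29 lies in (−∞, −23], so solve −8x + 17 = −29: x = (−29 − 17)/(−8) = 23/4.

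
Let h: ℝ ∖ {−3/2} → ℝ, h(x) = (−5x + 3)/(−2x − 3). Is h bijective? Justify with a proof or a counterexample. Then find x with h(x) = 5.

-18/5

If h(x) = 5/2, cross-multiplying gives −2(−5x + 3) = −5(−2x − 3), which simplifies to −6 = 15 — false.  So 5/2 has no preimage and h is not surjective.
Thus h is not bijective.
Solving h(x) = 5: cross-multiplying gives −5x + 3 = 5(−2x − 3), which rearranges to 5x = −18, so x = −18/5.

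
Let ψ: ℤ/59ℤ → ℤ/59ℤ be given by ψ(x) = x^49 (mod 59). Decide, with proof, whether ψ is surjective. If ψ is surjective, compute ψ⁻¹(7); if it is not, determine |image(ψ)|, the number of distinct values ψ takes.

Since 59 is prime, the nonzero elements of ℤ/59ℤ form a cyclic group of order 58.
As gcd(49, 58) = 1, raising to the 49th power is a bijection on this group: if u^49 ≡ v^49 then (uv^{−1})^49 = 1, and the only element of order dividing gcd(49, 58) = 1 is 1, so u = v.
With ψ(0) = 0 this makes ψ injective on all of ℤ/59ℤ, hence bijective (finite equal-size domain and codomain). In particular ψ is surjective.
Since ψ is surjective, we find the preimage of 7. The inverse of x ↦ x^49 on (ℤ/59ℤ)^× is x ↦ x^45, because 49·45 = 2205 = 38·58 + 1 ≡ 1 (mod 58) and x^{58} = 1 for x ≠ 0 (Fermat). So ψ⁻¹(7) = 7^45 mod 59.
Repeated squaring mod 59: 7^1 ≡ 7, 7^2 ≡ 7² = 49, 7^4 ≡ 49² = 2401 ≡ 41, 7^8 ≡ 41² = 1681 ≡ 29, 7^16 ≡ 29² = 841 ≡ 15, 7^32 ≡ 15² = 225 ≡ 48. Since 45 = 32 + 8 + 4 + 1, 7^45 ≡ 48·29·41·7: 48·29 = 1392 ≡ 35, then 35·41 = 1435 ≡ 19, then 19·7 = 133 ≡ 15. So 7^45 ≡ 15 (mod 59).
Hence ψ⁻¹(7) = 15.

15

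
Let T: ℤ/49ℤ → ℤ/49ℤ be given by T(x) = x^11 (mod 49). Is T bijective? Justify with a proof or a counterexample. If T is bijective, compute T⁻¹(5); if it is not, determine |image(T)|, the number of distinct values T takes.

43

T(0) = 0^11 = 0.
T(7): Repeated squaring mod 49: 7^1 ≡ 7, 7^2 ≡ 7² = 49 ≡ 0, 7^4 ≡ 0² = 0, 7^8 ≡ 0² = 0. Since 11 = 8 + 2 + 1, 7^11 ≡ 0·0·7: 0·0 = 0, then 0·7 = 0. So 7^11 ≡ 0 (mod 49).
So T(0) = T(7) = 0 while 0 ≠ 7, therefore T is not injective, hence not bijective.
Since T is not bijective, we determine |image(T)|. Computing x^11 mod 49 for each x (by repeated squaring, reducing mod 49 at every step), the values T(0), T(1), …, T(48) are: 0, 1, 39, 12, 2, 17, 27, 0, 29, 46, 26, 16, 24, 6, 0, 8, 4, 40, 30, 31, 34, 0, 36, 11, 5, 44, 38, 13, 0, 15, 18, 19, 9, 45, 41, 0, 43, 25, 33, 23, 3, 20, 0, 22, 32, 47, 37, 10, 48.
The distinct values are {0, 1, 2, 3, 4, 5, 6, 8, 9, 10, 11, 12, 13, 15, 16, 17, 18, 19, 20, 22, 23, 24, 25, 26, 27, 29, 30, 31, 32, 33, 34, 36, 37, 38, 39, 40, 41, 43, 44, 45, 46, 47, 48}; there are 43 of them.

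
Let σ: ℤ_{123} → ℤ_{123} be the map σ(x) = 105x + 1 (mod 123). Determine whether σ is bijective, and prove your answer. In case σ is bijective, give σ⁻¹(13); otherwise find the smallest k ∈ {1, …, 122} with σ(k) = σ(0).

41

Recall that injectivity means: for all x_1, x_2 in the domain, σ(x_1) = σ(x_2) implies x_1 = x_2.
We have gcd(105, 123) = 3 > 1. Taking x_1 = 0 and x_2 = 41: σ(0) = 1 and σ(41) = 105·41 + 1 = 4306 ≡ 1 (mod 123).
So σ(0) = σ(41) while 0 ≠ 41, so σ is not injective, hence not bijective.
Since σ is not bijective, we find the least positive k with σ(k) = σ(0): this means 105k ≡ 0 (mod 123), i.e. 123 ∣ 105k. Since gcd(105, 123) = 3, dividing through by 3 this holds exactly when 41 ∣ 35k, and as gcd(35, 41) = 1, exactly when 41 ∣ k.
The smallest positive such k is 41.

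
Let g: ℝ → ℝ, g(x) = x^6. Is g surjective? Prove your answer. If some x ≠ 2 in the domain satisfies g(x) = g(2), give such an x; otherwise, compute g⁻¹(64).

Since 6 is even, x^6 ≥ 0 for all x ∈ ℝ, so −1 ∈ ℝ has no preimage. Thus g is not surjective.
For the follow-up, such an x exists: taking x = −2 ∈ ℝ gives g(−2) = 64 = g(2) with −2 ≠ 2.

-2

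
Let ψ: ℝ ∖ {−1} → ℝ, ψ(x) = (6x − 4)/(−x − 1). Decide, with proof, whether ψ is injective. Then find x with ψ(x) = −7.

Suppose ψ(u) = ψ(v). Cross-multiplying: (6u − 4)(−v − 1) = (6v − 4)(−u − 1).
Expanding both sides and cancelling the symmetric terms leaves −10·(u − v) = 0. Since −10 ≠ 0, u = v. Therefore ψ is injective.
Solving ψ(x) = −7: cross-multiplying gives 6x − 4 = −7(−x − 1), which rearranges to −1x = 11, so x = −11.

-11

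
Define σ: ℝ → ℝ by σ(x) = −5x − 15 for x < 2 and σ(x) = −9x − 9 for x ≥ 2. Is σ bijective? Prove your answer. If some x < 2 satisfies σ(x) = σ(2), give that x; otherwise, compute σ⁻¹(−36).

3

Both pieces are strictly decreasing (slopes −5 and −9), so each is injective on its own interval.
The left piece maps (−∞, 2) onto (−25, ∞); the right piece maps [2, ∞) onto (−∞, −27].
The images leave a gap (−25 has no preimage), so σ is not surjective, hence not bijective.
Because the two images are disjoint, no x < 2 has σ(x) = σ(2), so we compute σ⁻¹(−36): −36 lies in (−∞, −27], so solve −9x − 9 = −36: x = (−36 + 9)/(−9) = 3.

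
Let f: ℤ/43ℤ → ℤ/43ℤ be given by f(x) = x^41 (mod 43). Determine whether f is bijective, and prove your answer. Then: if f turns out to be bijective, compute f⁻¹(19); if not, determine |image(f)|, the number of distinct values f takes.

34

Since 43 is prime, the nonzero elements of ℤ/43ℤ form a cyclic group of order 42.
As gcd(41, 42) = 1, raising to the 41st power is a bijection on this group: if s^41 ≡ t^41 then (st^{−1})^41 = 1, and the only element of order dividing gcd(41, 42) = 1 is 1, so s = t.
With f(0) = 0 this makes f injective on all of ℤ/43ℤ, hence bijective (finite equal-size domain and codomain). In particular f is bijective.
Since f is bijective, we find the preimage of 19. The inverse of x ↦ x^41 on (ℤ/43ℤ)^× is x ↦ x^41, because 41·41 = 1681 = 40·42 + 1 ≡ 1 (mod 42) and x^{42} = 1 for x ≠ 0 (Fermat). So f⁻¹(19) = 19^41 mod 43.
Repeated squaring mod 43: 19^1 ≡ 19, 19^2 ≡ 19² = 361 ≡ 17, 19^4 ≡ 17² = 289 ≡ 31, 19^8 ≡ 31² = 961 ≡ 15, 19^16 ≡ 15² = 225 ≡ 10, 19^32 ≡ 10² = 100 ≡ 14. Since 41 = 32 + 8 + 1, 19^41 ≡ 14·15·19: 14·15 = 210 ≡ 38, then 38·19 = 722 ≡ 34. So 19^41 ≡ 34 (mod 43).
Hence f⁻¹(19) = 34.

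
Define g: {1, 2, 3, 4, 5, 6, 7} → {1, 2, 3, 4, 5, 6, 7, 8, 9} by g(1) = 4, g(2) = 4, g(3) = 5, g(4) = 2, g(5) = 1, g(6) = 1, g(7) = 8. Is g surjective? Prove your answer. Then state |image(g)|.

5

No element maps to 3, so g is not surjective.
The image of g is {1, 2, 4, 5, 8}, which has 5 elements.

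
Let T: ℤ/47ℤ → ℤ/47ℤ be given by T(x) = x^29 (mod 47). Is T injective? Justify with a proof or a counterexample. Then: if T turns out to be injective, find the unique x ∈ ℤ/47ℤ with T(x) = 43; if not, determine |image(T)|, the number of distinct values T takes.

26

Since 47 is prime, the nonzero elements of ℤ/47ℤ form a cyclic group of order 46.
As gcd(29, 46) = 1, raising to the 29th power is a bijection on this group: if a^29 ≡ b^29 then (ab^{−1})^29 = 1, and the only element of order dividing gcd(29, 46) = 1 is 1, so a = b.
With T(0) = 0 this makes T injective on all of ℤ/47ℤ, hence bijective (finite equal-size domain and codomain). In particular T is injective.
Since T is injective, we find the preimage of 43. The inverse of x ↦ x^29 on (ℤ/47ℤ)^× is x ↦ x^27, because 29·27 = 783 = 17·46 + 1 ≡ 1 (mod 46) and x^{46} = 1 for x ≠ 0 (Fermat). So T⁻¹(43) = 43^27 mod 47.
Repeated squaring mod 47: 43^1 ≡ 43, 43^2 ≡ 43² = 1849 ≡ 16, 43^4 ≡ 16² = 256 ≡ 21, 43^8 ≡ 21² = 441 ≡ 18, 43^16 ≡ 18² = 324 ≡ 42. Since 27 = 16 + 8 + 2 + 1, 43^27 ≡ 42·18·16·43: 42·18 = 756 ≡ 4, then 4·16 = 64 ≡ 17, then 17·43 = 731 ≡ 26. So 43^27 ≡ 26 (mod 47).
Hence T⁻¹(43) = 26.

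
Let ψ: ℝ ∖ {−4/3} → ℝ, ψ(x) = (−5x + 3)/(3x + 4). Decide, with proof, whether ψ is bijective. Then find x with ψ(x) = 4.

-13/17

If ψ(x) = −5/3, cross-multiplying gives 3(−5x + 3) = −5(3x + 4), which simplifies to 9 = −20 — false.  So −5/3 has no preimage and ψ is not surjective.
So ψ is not bijective.
Solving ψ(x) = 4: cross-multiplying gives −5x + 3 = 4(3x + 4), which rearranges to −17x = 13, so x = −13/17.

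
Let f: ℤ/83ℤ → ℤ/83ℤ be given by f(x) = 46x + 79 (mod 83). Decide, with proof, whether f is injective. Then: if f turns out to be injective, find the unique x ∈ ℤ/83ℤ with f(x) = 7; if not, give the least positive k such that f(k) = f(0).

If f(u) = f(v), then 46u ≡ 46v (mod 83). Because gcd(46, 83) = 1, we may cancel 46 to get u ≡ v (mod 83).
So f is injective.
We now compute 46⁻¹ mod 83 explicitly. Euclid's algorithm: 83 = 1·46 + 37, 46 = 1·37 + 9, 37 = 4·9 + 1; back-substituting gives 1 = 74·46 − 41·83, so 46⁻¹ ≡ 74 (mod 83).
Since f is injective, we find f⁻¹(7): we need 46x ≡ 7 − 79 ≡ 11 (mod 83). Using 46⁻¹ = 74: x ≡ 74·11 = 814 = 9·83 + 67, so x = 67.
Check: f(67) = 46·67 + 79 = 3161 = 38·83 + 7 ≡ 7 (mod 83).

67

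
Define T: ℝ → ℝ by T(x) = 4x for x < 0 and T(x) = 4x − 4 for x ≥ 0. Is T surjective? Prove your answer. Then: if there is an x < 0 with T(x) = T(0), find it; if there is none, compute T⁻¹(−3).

Both pieces are strictly increasing (slopes 4 and 4), so each is injective on its own interval.
The left piece maps (−∞, 0) onto (−∞, 0); the right piece maps [0, ∞) onto [−4, ∞).
The union (−∞, 0) ∪ [−4, ∞) covers ℝ, so T is surjective.
For the follow-up: the images overlap, so an x < 0 with T(x) = T(0) exists. T(0) = −4; solving 4x = −4 for x < 0 gives x = (−4 − 0)/4 = −1.

-1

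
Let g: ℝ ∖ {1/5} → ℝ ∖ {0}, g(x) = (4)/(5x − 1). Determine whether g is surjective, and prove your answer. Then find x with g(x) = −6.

For any y ≠ 0, solving y(5x − 1) = 4 for x gives a well-defined x ≠ 1/5. So g is surjective.
Solving g(x) = −6: cross-multiplying gives 4 = −6(5x − 1), which rearranges to 30x = 2, so x = 1/15.

1/15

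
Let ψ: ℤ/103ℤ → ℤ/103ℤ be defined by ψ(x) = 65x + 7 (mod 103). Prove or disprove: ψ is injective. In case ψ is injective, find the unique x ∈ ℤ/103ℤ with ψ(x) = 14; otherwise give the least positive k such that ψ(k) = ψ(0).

73

Recall: injectivity means: for all u, v in the domain, ψ(u) = ψ(v) implies u = v.
Suppose ψ(u) = ψ(v) in ℤ/103ℤ. Then 65u + 7 ≡ 65v + 7 (mod 103), thus 65(u − v) ≡ 0 (mod 103).
Since gcd(65, 103) = 1, 65 is invertible modulo 103, thus u − v ≡ 0 (mod 103), i.e. u = v.
So ψ is injective.
We now compute 65⁻¹ mod 103 explicitly. Euclid's algorithm: 103 = 1·65 + 38, 65 = 1·38 + 27, 38 = 1·27 + 11, 27 = 2·11 + 5, 11 = 2·5 + 1; back-substituting gives 1 = 84·65 − 53·103, so 65⁻¹ ≡ 84 (mod 103).
Since ψ is injective, we find ψ⁻¹(14): we need 65x ≡ 14 − 7 ≡ 7 (mod 103). Using 65⁻¹ = 84: x ≡ 84·7 = 588 = 5·103 + 73, so x = 73.
Check: ψ(73) = 65·73 + 7 = 4752 = 46·103 + 14 ≡ 14 (mod 103).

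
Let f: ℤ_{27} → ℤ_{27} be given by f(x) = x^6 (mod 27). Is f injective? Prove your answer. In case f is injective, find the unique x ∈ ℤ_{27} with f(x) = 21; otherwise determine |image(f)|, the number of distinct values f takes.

4

f(0) = 0^6 = 0.
f(3): Repeated squaring mod 27: 3^1 ≡ 3, 3^2 ≡ 3² = 9, 3^4 ≡ 9² = 81 ≡ 0. Since 6 = 4 + 2, 3^6 ≡ 0·9: 0·9 = 0. So 3^6 ≡ 0 (mod 27).
So f(0) = f(3) = 0 while 0 ≠ 3, hence f is not injective.
Since f is not injective, we determine |image(f)|. Computing x^6 mod 27 for each x (by repeated squaring, reducing mod 27 at every step), the values f(0), f(1), …, f(26) are: 0, 1, 10, 0, 19, 19, 0, 10, 1, 0, 1, 10, 0, 19, 19, 0, 10, 1, 0, 1, 10, 0, 19, 19, 0, 10, 1.
The distinct values are {0, 1, 10, 19}; there are 4 of them.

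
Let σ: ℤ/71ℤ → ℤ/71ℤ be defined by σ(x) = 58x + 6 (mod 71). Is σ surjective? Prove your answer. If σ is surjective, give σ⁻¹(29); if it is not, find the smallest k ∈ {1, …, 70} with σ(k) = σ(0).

Since gcd(58, 71) = 1, 58 is invertible modulo 71. Euclid's algorithm: 71 = 1·58 + 13, 58 = 4·13 + 6, 13 = 2·6 + 1; back-substituting gives 1 = 60·58 − 49·71, so 58⁻¹ ≡ 60 (mod 71).
For any y ∈ ℤ/71ℤ, x = 60(y − 6) mod 71 satisfies σ(x) = 58·60(y − 6) + 6 ≡ y (since 58·60 ≡ 1 mod 71). So every y has a preimage.
Thus σ is surjective.
Since σ is surjective, we find σ⁻¹(29): we need 58x ≡ 29 − 6 ≡ 23 (mod 71). Using 58⁻¹ = 60: x ≡ 60·23 = 1380 = 19·71 + 31, so x = 31.
Check: σ(31) = 58·31 + 6 = 1804 = 25·71 + 29 ≡ 29 (mod 71).

31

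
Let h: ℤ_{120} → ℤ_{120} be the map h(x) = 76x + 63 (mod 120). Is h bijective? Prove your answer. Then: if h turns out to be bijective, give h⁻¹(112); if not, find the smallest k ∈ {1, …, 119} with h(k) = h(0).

We have gcd(76, 120) = 4 > 1. Taking a = 0 and b = 30: h(0) = 63 and h(30) = 76·30 + 63 = 2343 ≡ 63 (mod 120).
So h(0) = h(30) while 0 ≠ 30, therefore h is not injective, hence not bijective.
Since h is not bijective, we find the least positive k with h(k) = h(0): this means 76k ≡ 0 (mod 120), i.e. 120 ∣ 76k. Since gcd(76, 120) = 4, dividing through by 4 this holds exactly when 30 ∣ 19k, and as gcd(19, 30) = 1, exactly when 30 ∣ k.
The smallest positive such k is 30.

30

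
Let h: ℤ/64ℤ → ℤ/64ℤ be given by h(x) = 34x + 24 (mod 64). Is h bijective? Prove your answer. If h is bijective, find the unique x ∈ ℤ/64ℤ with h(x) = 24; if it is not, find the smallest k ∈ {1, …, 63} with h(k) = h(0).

32

Recall that h is injective when h(u) = h(v) forces u = v.
We have gcd(34, 64) = 2 > 1. Taking u = 0 and v = 32: h(0) = 24 and h(32) = 34·32 + 24 = 1112 ≡ 24 (mod 64).
So h(0) = h(32) while 0 ≠ 32, thus h is not injective, hence not bijective.
Since h is not bijective, we find the least positive k with h(k) = h(0): this means 34k ≡ 0 (mod 64), i.e. 64 ∣ 34k. Since gcd(34, 64) = 2, dividing through by 2 this holds exactly when 32 ∣ 17k, and as gcd(17, 32) = 1, exactly when 32 ∣ k.
The smallest positive such k is 32.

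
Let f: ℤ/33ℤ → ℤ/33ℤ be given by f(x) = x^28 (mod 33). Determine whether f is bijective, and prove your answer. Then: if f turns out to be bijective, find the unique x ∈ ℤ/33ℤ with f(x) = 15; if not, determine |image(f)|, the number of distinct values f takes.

12

f(4): Repeated squaring mod 33: 4^1 ≡ 4, 4^2 ≡ 4² = 16, 4^4 ≡ 16² = 256 ≡ 25, 4^8 ≡ 25² = 625 ≡ 31, 4^16 ≡ 31² = 961 ≡ 4. Since 28 = 16 + 8 + 4, 4^28 ≡ 4·31·25: 4·31 = 124 ≡ 25, then 25·25 = 625 ≡ 31. So 4^28 ≡ 31 (mod 33).
f(7): Repeated squaring mod 33: 7^1 ≡ 7, 7^2 ≡ 7² = 49 ≡ 16, 7^4 ≡ 16² = 256 ≡ 25, 7^8 ≡ 25² = 625 ≡ 31, 7^16 ≡ 31² = 961 ≡ 4. Since 28 = 16 + 8 + 4, 7^28 ≡ 4·31·25: 4·31 = 124 ≡ 25, then 25·25 = 625 ≡ 31. So 7^28 ≡ 31 (mod 33).
So f(4) = f(7) = 31 while 4 ≠ 7, therefore f is not injective, hence not bijective.
Since f is not bijective, we determine |image(f)|. Computing x^28 mod 33 for each x (by repeated squaring, reducing mod 33 at every step), the values f(0), f(1), …, f(32) are: 0, 1, 25, 27, 31, 4, 15, 31, 16, 3, 1, 22, 12, 25, 16, 9, 4, 4, 9, 16, 25, 12, 22, 1, 3, 16, 31, 15, 4, 31, 27, 25, 1.
The distinct values are {0, 1, 3, 4, 9, 12, 15, 16, 22, 25, 27, 31}; there are 12 of them.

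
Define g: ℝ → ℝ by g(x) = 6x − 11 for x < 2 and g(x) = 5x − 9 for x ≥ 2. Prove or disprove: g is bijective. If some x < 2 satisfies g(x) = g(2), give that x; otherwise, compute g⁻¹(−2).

Both pieces are strictly increasing (slopes 6 and 5), so each is injective on its own interval.
The left piece maps (−∞, 2) onto (−∞, 1); the right piece maps [2, ∞) onto [1, ∞).
Since 1 = 1, the images partition ℝ: g is injective and surjective, hence bijective.
Because the two images are disjoint, no x < 2 has g(x) = g(2), so we compute g⁻¹(−2): −2 lies in (−∞, 1), so solve 6x − 11 = −2: x = (−2 + 11)/6 = 3/2.

3/2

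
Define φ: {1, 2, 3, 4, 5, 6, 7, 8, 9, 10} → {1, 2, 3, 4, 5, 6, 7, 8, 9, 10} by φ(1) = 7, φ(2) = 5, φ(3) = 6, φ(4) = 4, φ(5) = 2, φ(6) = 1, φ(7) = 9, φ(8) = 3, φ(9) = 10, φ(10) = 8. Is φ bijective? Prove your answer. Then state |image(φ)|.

The values 7, 5, 6, 4, 2, 1, 9, 3, 10, 8 are a permutation of {1, 2, 3, 4, 5, 6, 7, 8, 9, 10}: each element appears exactly once.
So φ is injective and surjective, hence bijective.
The image of φ is {1, 2, 3, 4, 5, 6, 7, 8, 9, 10}, which has 10 elements.

10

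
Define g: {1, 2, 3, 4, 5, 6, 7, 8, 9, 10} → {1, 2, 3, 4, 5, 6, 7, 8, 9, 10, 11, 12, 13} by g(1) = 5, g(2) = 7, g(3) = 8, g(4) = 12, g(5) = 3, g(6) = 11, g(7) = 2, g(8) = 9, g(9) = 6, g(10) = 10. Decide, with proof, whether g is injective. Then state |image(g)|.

10

The values g(1), …, g(10) are 5, 7, 8, 12, 3, 11, 2, 9, 6, 10 — all distinct.
So g(u) = g(v) only when u = v, and g is injective.
The image of g is {2, 3, 5, 6, 7, 8, 9, 10, 11, 12}, which has 10 elements.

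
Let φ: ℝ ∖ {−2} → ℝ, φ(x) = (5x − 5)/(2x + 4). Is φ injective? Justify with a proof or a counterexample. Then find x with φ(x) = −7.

Suppose φ(a) = φ(b). Cross-multiplying: (5a − 5)(2b + 4) = (5b − 5)(2a + 4).
Expanding both sides and cancelling the symmetric terms leaves 30·(a − b) = 0. Since 30 ≠ 0, a = b. So φ is injective.
Solving φ(x) = −7: cross-multiplying gives 5x − 5 = −7(2x + 4), which rearranges to 19x = −23, so x = −23/19.

-23/19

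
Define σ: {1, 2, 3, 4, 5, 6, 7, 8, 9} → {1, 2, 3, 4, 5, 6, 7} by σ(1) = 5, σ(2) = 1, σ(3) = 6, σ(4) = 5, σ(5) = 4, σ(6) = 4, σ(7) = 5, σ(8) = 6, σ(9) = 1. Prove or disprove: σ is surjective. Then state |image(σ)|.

4

No element maps to 2, so σ is not surjective.
The image of σ is {1, 4, 5, 6}, which has 4 elements.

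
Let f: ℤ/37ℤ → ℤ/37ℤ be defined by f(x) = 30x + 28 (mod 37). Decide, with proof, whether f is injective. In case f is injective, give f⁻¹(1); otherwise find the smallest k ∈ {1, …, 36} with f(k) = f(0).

If f(u) = f(v), then 30u ≡ 30v (mod 37). Because gcd(30, 37) = 1, we may cancel 30 to get u ≡ v (mod 37).
Thus f is injective.
We now compute 30⁻¹ mod 37 explicitly. Euclid's algorithm: 37 = 1·30 + 7, 30 = 4·7 + 2, 7 = 3·2 + 1; back-substituting gives 1 = 21·30 − 17·37, so 30⁻¹ ≡ 21 (mod 37).
Since f is injective, we find f⁻¹(1): we need 30x ≡ 1 − 28 ≡ 10 (mod 37). Using 30⁻¹ = 21: x ≡ 21·10 = 210 = 5·37 + 25, so x = 25.
Check: f(25) = 30·25 + 28 = 778 = 21·37 + 1 ≡ 1 (mod 37).

25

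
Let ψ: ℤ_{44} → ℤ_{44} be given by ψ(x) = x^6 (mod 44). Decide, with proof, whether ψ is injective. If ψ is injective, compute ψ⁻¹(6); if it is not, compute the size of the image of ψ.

12

ψ(10): Repeated squaring mod 44: 10^1 ≡ 10, 10^2 ≡ 10² = 100 ≡ 12, 10^4 ≡ 12² = 144 ≡ 12. Since 6 = 4 + 2, 10^6 ≡ 12·12: 12·12 = 144 ≡ 12. So 10^6 ≡ 12 (mod 44).
ψ(12): Repeated squaring mod 44: 12^1 ≡ 12, 12^2 ≡ 12² = 144 ≡ 12, 12^4 ≡ 12² = 144 ≡ 12. Since 6 = 4 + 2, 12^6 ≡ 12·12: 12·12 = 144 ≡ 12. So 12^6 ≡ 12 (mod 44).
So ψ(10) = ψ(12) = 12 while 10 ≠ 12, hence ψ is not injective.
Since ψ is not injective, we determine |image(ψ)|. Computing x^6 mod 44 for each x (by repeated squaring, reducing mod 44 at every step), the values ψ(0), ψ(1), …, ψ(43) are: 0, 1, 20, 25, 4, 5, 16, 37, 36, 9, 12, 33, 12, 9, 36, 37, 16, 5, 4, 25, 20, 1, 0, 1, 20, 25, 4, 5, 16, 37, 36, 9, 12, 33, 12, 9, 36, 37, 16, 5, 4, 25, 20, 1.
The distinct values are {0, 1, 4, 5, 9, 12, 16, 20, 25, 33, 36, 37}; there are 12 of them.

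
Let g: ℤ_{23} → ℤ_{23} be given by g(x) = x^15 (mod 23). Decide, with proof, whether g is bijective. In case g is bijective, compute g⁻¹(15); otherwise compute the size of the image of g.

Since 23 is prime, the nonzero elements of ℤ_{23} form a cyclic group of order 22.
As gcd(15, 22) = 1, raising to the 15th power is a bijection on this group: if x_1^15 ≡ x_2^15 then (x_1x_2^{−1})^15 = 1, and the only element of order dividing gcd(15, 22) = 1 is 1, so x_1 = x_2.
With g(0) = 0 this makes g injective on all of ℤ_{23}, hence bijective (finite equal-size domain and codomain). In particular g is bijective.
Since g is bijective, we find the preimage of 15. The inverse of x ↦ x^15 on (ℤ_{23})^× is x ↦ x^3, because 15·3 = 45 = 2·22 + 1 ≡ 1 (mod 22) and x^{22} = 1 for x ≠ 0 (Fermat). So g⁻¹(15) = 15^3 mod 23.
Repeated squaring mod 23: 15^1 ≡ 15, 15^2 ≡ 15² = 225 ≡ 18. Since 3 = 2 + 1, 15^3 ≡ 18·15: 18·15 = 270 ≡ 17. So 15^3 ≡ 17 (mod 23).
Hence g⁻¹(15) = 17.

17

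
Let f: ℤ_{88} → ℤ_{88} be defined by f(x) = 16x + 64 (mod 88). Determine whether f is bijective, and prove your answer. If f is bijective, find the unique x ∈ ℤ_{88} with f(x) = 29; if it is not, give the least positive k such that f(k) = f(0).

11

Recall that injectivity means: for all u, v in the domain, f(u) = f(v) implies u = v.
We have gcd(16, 88) = 8 > 1. Taking u = 0 and v = 11: f(0) = 64 and f(11) = 16·11 + 64 = 240 ≡ 64 (mod 88).
So f(0) = f(11) while 0 ≠ 11, thus f is not injective, hence not bijective.
Since f is not bijective, we find the least positive k with f(k) = f(0): this means 16k ≡ 0 (mod 88), i.e. 88 ∣ 16k. Since gcd(16, 88) = 8, dividing through by 8 this holds exactly when 11 ∣ 2k, and as gcd(2, 11) = 1, exactly when 11 ∣ k.
The smallest positive such k is 11.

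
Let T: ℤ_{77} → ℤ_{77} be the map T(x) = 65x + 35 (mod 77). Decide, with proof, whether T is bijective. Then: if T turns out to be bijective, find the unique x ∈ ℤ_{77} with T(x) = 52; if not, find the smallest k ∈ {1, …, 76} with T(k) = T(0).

5

If T(a) = T(b), then 65a ≡ 65b (mod 77). Because gcd(65, 77) = 1, we may cancel 65 to get a ≡ b (mod 77).
We now compute 65⁻¹ mod 77 explicitly. Euclid's algorithm: 77 = 1·65 + 12, 65 = 5·12 + 5, 12 = 2·5 + 2, 5 = 2·2 + 1; back-substituting gives 1 = 32·65 − 27·77, so 65⁻¹ ≡ 32 (mod 77).
Then y ↦ 32(y − 35) is a two-sided inverse to T, so every y ∈ ℤ_{77} has a preimage.
Thus T is bijective.
Since T is bijective, we find T⁻¹(52): we need 65x ≡ 52 − 35 ≡ 17 (mod 77). Using 65⁻¹ = 32: x ≡ 32·17 = 544 = 7·77 + 5, so x = 5.
Check: T(5) = 65·5 + 35 = 360 = 4·77 + 52 ≡ 52 (mod 77).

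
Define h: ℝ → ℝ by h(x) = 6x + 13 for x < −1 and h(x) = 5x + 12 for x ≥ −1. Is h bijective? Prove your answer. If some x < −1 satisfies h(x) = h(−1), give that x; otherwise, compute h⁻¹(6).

Both pieces are strictly increasing (slopes 6 and 5), so each is injective on its own interval.
The left piece maps (−∞, −1) onto (−∞, 7); the right piece maps [−1, ∞) onto [7, ∞).
Since 7 = 7, the images partition ℝ: h is injective and surjective, hence bijective.
Because the two images are disjoint, no x < −1 has h(x) = h(−1), so we compute h⁻¹(6): 6 lies in (−∞, 7), so solve 6x + 13 = 6: x = (6 − 13)/6 = −7/6.

-7/6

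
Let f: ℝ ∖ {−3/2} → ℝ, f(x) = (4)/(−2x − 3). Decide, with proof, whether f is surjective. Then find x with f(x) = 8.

If f(x) = 0, cross-multiplying gives −2(4) = 0(−2x − 3), which simplifies to −8 = 0 — false.  So 0 has no preimage and f is not surjective.
Solving f(x) = 8: cross-multiplying gives 4 = 8(−2x − 3), which rearranges to 16x = −28, so x = −7/4.

-7/4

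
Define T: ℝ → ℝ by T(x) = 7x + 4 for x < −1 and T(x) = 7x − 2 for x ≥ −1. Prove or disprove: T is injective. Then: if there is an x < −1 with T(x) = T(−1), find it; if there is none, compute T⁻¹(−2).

-13/7

Both pieces are strictly increasing (slopes 7 and 7), so each is injective on its own interval.
The left piece maps (−∞, −1) onto (−∞, −3); the right piece maps [−1, ∞) onto [−9, ∞).
These images overlap. In particular T(−1) = −9 (right piece), and solving 7x + 4 = −9 on the left piece gives x = −13/7 < −1.
So T(−13/7) = T(−1) with −13/7 ≠ −1, and T is not injective. This x = −13/7 is the requested value below −1.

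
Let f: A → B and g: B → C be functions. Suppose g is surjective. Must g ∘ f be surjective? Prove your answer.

No. Take A = {1}, B = C = {1, 2, 3, 4, 5, 6}, f(1) = 1, and g = identity (surjective).
Then (g ∘ f)(1) = 1, and 6 ∈ C has no preimage under g ∘ f, so g ∘ f is not surjective.

not surjective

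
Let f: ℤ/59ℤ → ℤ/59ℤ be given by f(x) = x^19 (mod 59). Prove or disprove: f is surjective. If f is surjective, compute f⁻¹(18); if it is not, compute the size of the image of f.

13

Since 59 is prime, the nonzero elements of ℤ/59ℤ form a cyclic group of order 58.
As gcd(19, 58) = 1, raising to the 19th power is a bijection on this group: if x_1^19 ≡ x_2^19 then (x_1x_2^{−1})^19 = 1, and the only element of order dividing gcd(19, 58) = 1 is 1, so x_1 = x_2.
With f(0) = 0 this makes f injective on all of ℤ/59ℤ, hence bijective (finite equal-size domain and codomain). In particular f is surjective.
Since f is surjective, we find the preimage of 18. The inverse of x ↦ x^19 on (ℤ/59ℤ)^× is x ↦ x^55, because 19·55 = 1045 = 18·58 + 1 ≡ 1 (mod 58) and x^{58} = 1 for x ≠ 0 (Fermat). So f⁻¹(18) = 18^55 mod 59.
Repeated squaring mod 59: 18^1 ≡ 18, 18^2 ≡ 18² = 324 ≡ 29, 18^4 ≡ 29² = 841 ≡ 15, 18^8 ≡ 15² = 225 ≡ 48, 18^16 ≡ 48² = 2304 ≡ 3, 18^32 ≡ 3² = 9. Since 55 = 32 + 16 + 4 + 2 + 1, 18^55 ≡ 9·3·15·29·18: 9·3 = 27, then 27·15 = 405 ≡ 51, then 51·29 = 1479 ≡ 4, then 4·18 = 72 ≡ 13. So 18^55 ≡ 13 (mod 59).
Hence f⁻¹(18) = 13.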